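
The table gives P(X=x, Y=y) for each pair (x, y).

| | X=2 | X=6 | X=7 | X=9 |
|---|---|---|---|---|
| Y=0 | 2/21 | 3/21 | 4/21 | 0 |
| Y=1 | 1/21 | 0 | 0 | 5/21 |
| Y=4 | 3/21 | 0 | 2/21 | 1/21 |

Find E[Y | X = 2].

P(X = 2) = 2/7.
Σ Y·P over the event = 0·(2/21) + 1·(1/21) + 4·(3/21) = 13/21.
E[Y | X = 2] = (13/21) / (2/7) = 13/6.

13/6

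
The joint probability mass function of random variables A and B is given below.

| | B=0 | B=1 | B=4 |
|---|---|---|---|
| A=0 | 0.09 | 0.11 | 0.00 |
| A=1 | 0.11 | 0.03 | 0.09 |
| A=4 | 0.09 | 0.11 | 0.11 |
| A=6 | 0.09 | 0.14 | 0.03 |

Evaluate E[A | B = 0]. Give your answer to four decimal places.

2.6579

P(B = 0) = 0.38.
Σ A·P over the event = 0·(0.09) + 1·(0.11) + 4·(0.09) + 6·(0.09) = 1.01.
E[A | B = 0] = (1.01) / (0.38) = 2.6579.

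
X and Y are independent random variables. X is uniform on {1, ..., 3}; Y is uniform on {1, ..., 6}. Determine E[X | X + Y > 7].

8/3

P(X + Y > 7) = 1/6.
Summing X·P(x,y) over outcomes with X + Y > 7 gives 4/9.
E[X | X + Y > 7] = (4/9) / (1/6) = 8/3.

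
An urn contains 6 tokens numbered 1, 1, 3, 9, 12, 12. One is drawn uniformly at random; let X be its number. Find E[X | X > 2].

9

P(X > 2) = 2/3.
Σ over the event: 3·1/6 + 9·1/6 + 12·1/3 = 6.
E[X | X > 2] = (6) / (2/3) = 9.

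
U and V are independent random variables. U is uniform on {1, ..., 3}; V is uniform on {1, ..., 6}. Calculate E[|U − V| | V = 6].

4

P(V = 6) = 1/6.
Summing |U−V|·P(x,y) over outcomes with V = 6 gives 2/3.
E[|U − V| | V = 6] = (2/3) / (1/6) = 4.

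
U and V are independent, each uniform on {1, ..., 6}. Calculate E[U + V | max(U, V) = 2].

10/3

Outcomes with max(U, V) = 2: (1,2), (2,1), (2,2), each with probability 1/36.
E[U + V | max(U, V) = 2] = (3 + 3 + 4) / 3 = 10/3.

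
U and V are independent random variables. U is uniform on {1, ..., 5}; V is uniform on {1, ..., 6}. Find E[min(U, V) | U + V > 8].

P(U + V > 8) = 1/5.
Summing min(U,V)·P(x,y) over outcomes with U + V > 8 gives 5/6.
E[min(U, V) | U + V > 8] = (5/6) / (1/5) = 25/6.

25/6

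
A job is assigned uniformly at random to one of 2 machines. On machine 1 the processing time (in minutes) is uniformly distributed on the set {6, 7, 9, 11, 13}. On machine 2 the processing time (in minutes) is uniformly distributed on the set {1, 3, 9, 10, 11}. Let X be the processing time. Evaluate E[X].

E[X | machine 1] = (6+7+9+11+13)/5 = 46/5.
E[X | machine 2] = (1+3+9+10+11)/5 = 34/5.
E[X] = (1/2)·(46/5) + (1/2)·(34/5) = 8.

8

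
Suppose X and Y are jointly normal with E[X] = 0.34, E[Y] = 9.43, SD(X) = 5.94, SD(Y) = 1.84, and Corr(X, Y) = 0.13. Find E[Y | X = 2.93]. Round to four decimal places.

9.5343

E[Y | X=x] = μ_Y + ρ(σ_Y/σ_X)(x − μ_X) for jointly normal variables.
E[Y | X=2.93] = 9.43 + (0.13)·(1.84/5.94)·(2.93 − (0.34)) = 9.43 + (0.040269)·(2.59) = 9.5343.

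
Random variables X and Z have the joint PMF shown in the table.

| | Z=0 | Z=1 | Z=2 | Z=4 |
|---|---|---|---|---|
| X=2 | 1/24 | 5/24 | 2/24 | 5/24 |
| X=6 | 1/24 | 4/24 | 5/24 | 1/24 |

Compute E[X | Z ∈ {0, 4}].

3

P(Z ∈ {0, 4}) = 1/3.
Σ X·P over the event = 2·(1/24) + 2·(5/24) + 6·(1/24) + 6·(1/24) = 1.
E[X | Z ∈ {0, 4}] = (1) / (1/3) = 3.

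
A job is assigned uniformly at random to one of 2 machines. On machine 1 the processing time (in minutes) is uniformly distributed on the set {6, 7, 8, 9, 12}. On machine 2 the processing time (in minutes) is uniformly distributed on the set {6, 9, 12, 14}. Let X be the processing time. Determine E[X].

E[X | machine 1] = (6+7+8+9+12)/5 = 42/5.
E[X | machine 2] = (6+9+12+14)/4 = 41/4.
E[X] = (1/2)·(42/5) + (1/2)·(41/4) = 373/40.

373/40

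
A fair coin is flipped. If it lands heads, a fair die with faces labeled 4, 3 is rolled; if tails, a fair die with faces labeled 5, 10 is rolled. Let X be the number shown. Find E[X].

11/2

E[X | heads] = (4+3)/2 = 7/2.
E[X | tails] = (5+10)/2 = 15/2.
By the law of total expectation,
E[X] = (1/2)·(7/2) + (1/2)·(15/2) = 11/2.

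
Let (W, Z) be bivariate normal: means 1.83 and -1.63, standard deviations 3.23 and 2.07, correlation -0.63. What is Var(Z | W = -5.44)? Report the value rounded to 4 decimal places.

The conditional variance in a bivariate normal is σ_Z²(1 − ρ²), independent of x.
Var(Z | W=-5.44) = (2.07)²·(1 − (-0.63)²) = 4.2849·0.6031 = 2.5842.

2.5842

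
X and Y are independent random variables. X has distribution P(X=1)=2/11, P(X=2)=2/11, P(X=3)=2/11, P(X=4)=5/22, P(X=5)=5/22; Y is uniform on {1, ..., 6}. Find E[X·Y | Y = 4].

P(Y = 4) = 1/6.
Summing XY·P(x,y) over outcomes with Y = 4 gives 23/11.
E[X·Y | Y = 4] = (23/11) / (1/6) = 138/11.

138/11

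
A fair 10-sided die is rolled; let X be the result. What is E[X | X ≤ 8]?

9/2

Given X ≤ 8, X is equally likely to be any of {1, 2, 3, 4, 5, 6, 7, 8}.
E[X | X ≤ 8] = (1 + 2 + 3 + 4 + 5 + 6 + 7 + 8) / 8 = 9/2.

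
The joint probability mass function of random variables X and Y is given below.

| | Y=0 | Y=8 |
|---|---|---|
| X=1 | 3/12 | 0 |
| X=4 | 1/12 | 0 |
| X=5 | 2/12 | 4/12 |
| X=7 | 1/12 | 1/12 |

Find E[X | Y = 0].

24/7

P(Y = 0) = 7/12.
Σ X·P over the event = 1·(3/12) + 4·(1/12) + 5·(2/12) + 7·(1/12) = 2.
E[X | Y = 0] = (2) / (7/12) = 24/7.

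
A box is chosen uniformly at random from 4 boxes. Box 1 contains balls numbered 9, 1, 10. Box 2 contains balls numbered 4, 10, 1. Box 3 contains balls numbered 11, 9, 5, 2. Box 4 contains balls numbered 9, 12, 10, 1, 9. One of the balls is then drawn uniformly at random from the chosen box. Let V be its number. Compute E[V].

E[V | box 1] = (9+1+10)/3 = 20/3.
E[V | box 2] = (4+10+1)/3 = 5.
E[V | box 3] = (11+9+5+2)/4 = 27/4.
E[V | box 4] = (9+12+10+1+9)/5 = 41/5.
By the law of total expectation,
E[V] = (1/4)·(20/3) + (1/4)·(5) + (1/4)·(27/4) + (1/4)·(41/5) = 1597/240.

1597/240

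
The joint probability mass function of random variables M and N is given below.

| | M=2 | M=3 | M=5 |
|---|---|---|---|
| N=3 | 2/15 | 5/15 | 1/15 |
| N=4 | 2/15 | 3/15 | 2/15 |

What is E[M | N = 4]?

P(N = 4) = 7/15.
Σ M·P over the event = 2·(2/15) + 3·(3/15) + 5·(2/15) = 23/15.
E[M | N = 4] = (23/15) / (7/15) = 23/7.

23/7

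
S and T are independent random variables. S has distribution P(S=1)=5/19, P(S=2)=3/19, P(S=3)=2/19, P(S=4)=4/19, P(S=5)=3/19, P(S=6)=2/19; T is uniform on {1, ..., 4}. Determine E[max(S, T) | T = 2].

P(T = 2) = 1/4.
Summing max(S,T)·P(x,y) over outcomes with T = 2 gives 65/76.
E[max(S, T) | T = 2] = (65/76) / (1/4) = 65/19.

65/19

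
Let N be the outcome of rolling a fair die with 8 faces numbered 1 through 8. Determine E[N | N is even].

Given N is even, N is equally likely to be any of {2, 4, 6, 8}.
E[N | N is even] = (2 + 4 + 6 + 8) / 4 = 5.

5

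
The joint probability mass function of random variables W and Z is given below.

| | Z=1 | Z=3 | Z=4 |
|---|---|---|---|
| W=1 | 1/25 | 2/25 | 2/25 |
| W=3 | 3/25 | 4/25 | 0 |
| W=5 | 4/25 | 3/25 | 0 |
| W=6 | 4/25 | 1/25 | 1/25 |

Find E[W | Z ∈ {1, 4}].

P(Z ∈ {1, 4}) = 3/5.
Σ W·P over the event = 1·(1/25) + 1·(2/25) + 3·(3/25) + 5·(4/25) + 6·(4/25) + 6·(1/25) = 62/25.
E[W | Z ∈ {1, 4}] = (62/25) / (3/5) = 62/15.

62/15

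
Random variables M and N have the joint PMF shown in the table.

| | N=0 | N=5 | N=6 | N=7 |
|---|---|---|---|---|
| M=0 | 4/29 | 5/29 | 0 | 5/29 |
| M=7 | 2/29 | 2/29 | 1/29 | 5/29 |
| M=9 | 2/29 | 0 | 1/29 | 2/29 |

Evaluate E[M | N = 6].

P(N = 6) = 2/29.
Σ M·P over the event = 7·(1/29) + 9·(1/29) = 16/29.
E[M | N = 6] = (16/29) / (2/29) = 8.

8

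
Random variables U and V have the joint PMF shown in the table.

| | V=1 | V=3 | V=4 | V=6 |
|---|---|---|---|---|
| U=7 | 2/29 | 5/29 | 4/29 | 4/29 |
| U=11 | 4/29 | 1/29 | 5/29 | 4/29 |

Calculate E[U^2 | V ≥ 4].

1481/17

P(V ≥ 4) = 17/29.
Σ U^2·P over the event = 49·(4/29) + 49·(4/29) + 121·(5/29) + 121·(4/29) = 1481/29.
E[U^2 | V ≥ 4] = (1481/29) / (17/29) = 1481/17.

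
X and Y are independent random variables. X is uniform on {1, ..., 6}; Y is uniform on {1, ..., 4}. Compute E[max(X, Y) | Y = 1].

7/2

P(Y = 1) = 1/4.
Summing max(X,Y)·P(x,y) over outcomes with Y = 1 gives 7/8.
E[max(X, Y) | Y = 1] = (7/8) / (1/4) = 7/2.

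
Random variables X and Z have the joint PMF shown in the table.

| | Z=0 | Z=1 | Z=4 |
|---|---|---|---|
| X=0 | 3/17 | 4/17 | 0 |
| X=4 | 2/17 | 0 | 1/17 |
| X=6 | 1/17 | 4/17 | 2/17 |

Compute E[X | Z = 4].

P(Z = 4) = 3/17.
Σ X·P over the event = 4·(1/17) + 6·(2/17) = 16/17.
E[X | Z = 4] = (16/17) / (3/17) = 16/3.

16/3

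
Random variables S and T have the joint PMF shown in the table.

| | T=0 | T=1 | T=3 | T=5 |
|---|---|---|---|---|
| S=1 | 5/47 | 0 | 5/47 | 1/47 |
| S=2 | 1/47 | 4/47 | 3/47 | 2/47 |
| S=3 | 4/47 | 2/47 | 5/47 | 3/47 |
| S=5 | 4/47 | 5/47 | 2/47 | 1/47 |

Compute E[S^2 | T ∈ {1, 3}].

271/26

P(T ∈ {1, 3}) = 26/47.
Summing S^2·P(S=x,T=y) over the conditioning event gives 271/47.
E[S^2 | T ∈ {1, 3}] = (271/47) / (26/47) = 271/26.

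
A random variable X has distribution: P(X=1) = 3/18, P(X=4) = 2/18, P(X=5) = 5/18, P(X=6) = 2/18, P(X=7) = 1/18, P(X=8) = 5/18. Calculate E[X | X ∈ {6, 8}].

52/7

P(X ∈ {6, 8}) = 7/18.
Σ over the event: 6·1/9 + 8·5/18 = 26/9.
E[X | X ∈ {6, 8}] = (26/9) / (7/18) = 52/7.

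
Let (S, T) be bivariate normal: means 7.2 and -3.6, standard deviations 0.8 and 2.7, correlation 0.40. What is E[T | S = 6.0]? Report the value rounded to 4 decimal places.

-5.2200

The regression of T on S has slope ρ·σ_T/σ_S and passes through (μ_S, μ_T).
E[T | S=6.0] = -3.6 + (0.40)·(2.7/0.8)·(6.0 − (7.2)) = -3.6 + (1.35)·(-1.2) = -5.2200.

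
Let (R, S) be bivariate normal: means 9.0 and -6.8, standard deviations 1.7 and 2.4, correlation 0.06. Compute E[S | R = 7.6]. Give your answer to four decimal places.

-6.9186

For a bivariate normal, E[S | R=x] = μ_S + ρ·(σ_S/σ_R)·(x − μ_R).
E[S | R=7.6] = -6.8 + (0.06)·(2.4/1.7)·(7.6 − (9.0)) = -6.8 + (0.084706)·(-1.4) = -6.9186.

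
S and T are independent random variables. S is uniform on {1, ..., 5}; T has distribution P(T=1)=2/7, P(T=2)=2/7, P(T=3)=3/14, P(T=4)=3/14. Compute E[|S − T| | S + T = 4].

14/11

P(S + T = 4) = 11/70.
Summing |S−T|·P(x,y) over outcomes with S + T = 4 gives 1/5.
E[|S − T| | S + T = 4] = (1/5) / (11/70) = 14/11.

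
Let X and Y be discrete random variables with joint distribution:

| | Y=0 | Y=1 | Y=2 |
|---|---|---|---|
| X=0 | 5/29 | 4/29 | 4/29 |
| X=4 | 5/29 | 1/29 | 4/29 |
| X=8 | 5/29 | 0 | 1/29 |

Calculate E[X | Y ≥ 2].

P(Y ≥ 2) = 9/29.
Σ X·P over the event = 0·(4/29) + 4·(4/29) + 8·(1/29) = 24/29.
E[X | Y ≥ 2] = (24/29) / (9/29) = 8/3.

8/3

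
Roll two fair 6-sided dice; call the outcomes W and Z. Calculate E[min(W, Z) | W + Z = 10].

Outcomes with W + Z = 10: (4,6), (5,5), (6,4), each with probability 1/36.
E[min(W, Z) | W + Z = 10] = (4 + 5 + 4) / 3 = 13/3.

13/3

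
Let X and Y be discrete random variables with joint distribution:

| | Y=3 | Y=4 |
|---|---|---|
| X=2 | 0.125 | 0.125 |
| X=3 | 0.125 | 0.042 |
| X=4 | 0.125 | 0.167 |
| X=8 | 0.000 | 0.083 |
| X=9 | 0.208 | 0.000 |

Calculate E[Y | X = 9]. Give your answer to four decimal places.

P(X = 9) = 0.208.
Σ Y·P over the event = 3·(0.208) = 0.624.
E[Y | X = 9] = (0.624) / (0.208) = 3.0000.

3.0000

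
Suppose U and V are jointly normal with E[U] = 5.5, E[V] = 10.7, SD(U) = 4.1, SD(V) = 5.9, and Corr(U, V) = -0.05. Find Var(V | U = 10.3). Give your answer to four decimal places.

For a bivariate normal, Var(V | U=x) = σ_V²(1 − ρ²).
Var(V | U=10.3) = (5.9)²·(1 − (-0.05)²) = 34.81·0.9975 = 34.7230.

34.7230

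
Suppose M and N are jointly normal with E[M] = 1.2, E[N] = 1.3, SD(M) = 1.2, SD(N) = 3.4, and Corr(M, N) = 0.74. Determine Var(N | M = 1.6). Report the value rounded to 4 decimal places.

5.2297

Var(N | M=x) = (1 − ρ²)·σ_N².
Var(N | M=1.6) = (3.4)²·(1 − (0.74)²) = 11.56·0.4524 = 5.2297.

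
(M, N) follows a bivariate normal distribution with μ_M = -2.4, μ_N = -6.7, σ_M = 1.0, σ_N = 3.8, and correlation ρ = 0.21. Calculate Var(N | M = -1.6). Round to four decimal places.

Var(N | M=x) = (1 − ρ²)·σ_N².
Var(N | M=-1.6) = (3.8)²·(1 − (0.21)²) = 14.44·0.9559 = 13.8032.

13.8032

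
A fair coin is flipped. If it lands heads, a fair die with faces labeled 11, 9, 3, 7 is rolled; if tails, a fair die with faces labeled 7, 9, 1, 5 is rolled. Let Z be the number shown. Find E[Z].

13/2

E[Z | heads] = (11+9+3+7)/4 = 15/2.
E[Z | tails] = (7+9+1+5)/4 = 11/2.
E[Z] = (1/2)·(15/2) + (1/2)·(11/2) = 13/2.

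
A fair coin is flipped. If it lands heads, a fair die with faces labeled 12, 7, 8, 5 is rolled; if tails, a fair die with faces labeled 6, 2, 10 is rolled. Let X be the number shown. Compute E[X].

7

E[X | heads] = (12+7+8+5)/4 = 8.
E[X | tails] = (6+2+10)/3 = 6.
E[X] = (1/2)·(8) + (1/2)·(6) = 7.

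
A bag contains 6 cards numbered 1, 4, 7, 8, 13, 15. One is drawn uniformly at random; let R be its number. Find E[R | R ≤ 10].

5

P(R ≤ 10) = 2/3.
Σ over the event: 1·1/6 + 4·1/6 + 7·1/6 + 8·1/6 = 10/3.
E[R | R ≤ 10] = (10/3) / (2/3) = 5.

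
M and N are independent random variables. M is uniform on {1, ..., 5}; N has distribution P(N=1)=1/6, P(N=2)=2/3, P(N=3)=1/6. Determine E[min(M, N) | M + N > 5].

P(M + N > 5) = 2/5.
Summing min(M,N)·P(x,y) over outcomes with M + N > 5 gives 13/15.
E[min(M, N) | M + N > 5] = (13/15) / (2/5) = 13/6.

13/6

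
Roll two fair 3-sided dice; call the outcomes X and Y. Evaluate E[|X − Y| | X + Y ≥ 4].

Outcomes with X + Y ≥ 4: (1,3), (2,2), (2,3), (3,1), (3,2), (3,3), each with probability 1/9.
E[|X − Y| | X + Y ≥ 4] = (2 + 0 + 1 + 2 + 1 + 0) / 6 = 1.

1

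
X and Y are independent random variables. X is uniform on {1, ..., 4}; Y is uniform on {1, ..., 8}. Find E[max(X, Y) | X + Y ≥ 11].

Outcomes with X + Y ≥ 11: (3,8), (4,7), (4,8), each with probability 1/32.
E[max(X, Y) | X + Y ≥ 11] = (8 + 7 + 8) / 3 = 23/3.

23/3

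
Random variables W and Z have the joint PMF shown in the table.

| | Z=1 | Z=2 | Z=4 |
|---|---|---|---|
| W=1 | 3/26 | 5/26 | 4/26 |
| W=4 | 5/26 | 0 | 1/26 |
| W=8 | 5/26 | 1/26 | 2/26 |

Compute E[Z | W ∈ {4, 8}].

12/7

P(W ∈ {4, 8}) = 7/13.
Summing Z·P(W=x,Z=y) over the conditioning event gives 12/13.
E[Z | W ∈ {4, 8}] = (12/13) / (7/13) = 12/7.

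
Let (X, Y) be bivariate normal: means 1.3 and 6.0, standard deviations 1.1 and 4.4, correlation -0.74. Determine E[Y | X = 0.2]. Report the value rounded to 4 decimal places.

E[Y | X=x] = μ_Y + ρ(σ_Y/σ_X)(x − μ_X) for jointly normal variables.
E[Y | X=0.2] = 6.0 + (-0.74)·(4.4/1.1)·(0.2 − (1.3)) = 6.0 + (-2.96)·(-1.1) = 9.2560.

9.2560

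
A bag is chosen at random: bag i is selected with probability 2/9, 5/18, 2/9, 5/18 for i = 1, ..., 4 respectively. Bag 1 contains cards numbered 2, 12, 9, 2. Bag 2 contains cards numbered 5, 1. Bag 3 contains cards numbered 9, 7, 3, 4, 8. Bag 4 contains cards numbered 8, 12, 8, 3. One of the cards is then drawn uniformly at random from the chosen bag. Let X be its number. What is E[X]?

2071/360

E[X | bag 1] = (2+12+9+2)/4 = 25/4.
E[X | bag 2] = (5+1)/2 = 3.
E[X | bag 3] = (9+7+3+4+8)/5 = 31/5.
E[X | bag 4] = (8+12+8+3)/4 = 31/4.
By the law of total expectation,
E[X] = (2/9)·(25/4) + (5/18)·(3) + (2/9)·(31/5) + (5/18)·(31/4) = 2071/360.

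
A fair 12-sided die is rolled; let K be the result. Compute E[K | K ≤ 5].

3

Given K ≤ 5, K is equally likely to be any of {1, 2, 3, 4, 5}.
E[K | K ≤ 5] = (1 + 2 + 3 + 4 + 5) / 5 = 3.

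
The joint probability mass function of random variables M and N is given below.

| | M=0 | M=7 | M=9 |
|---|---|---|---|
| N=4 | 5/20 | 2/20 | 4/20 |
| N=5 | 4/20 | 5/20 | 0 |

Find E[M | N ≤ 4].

P(N ≤ 4) = 11/20.
Σ M·P over the event = 0·(5/20) + 7·(2/20) + 9·(4/20) = 5/2.
E[M | N ≤ 4] = (5/2) / (11/20) = 50/11.

50/11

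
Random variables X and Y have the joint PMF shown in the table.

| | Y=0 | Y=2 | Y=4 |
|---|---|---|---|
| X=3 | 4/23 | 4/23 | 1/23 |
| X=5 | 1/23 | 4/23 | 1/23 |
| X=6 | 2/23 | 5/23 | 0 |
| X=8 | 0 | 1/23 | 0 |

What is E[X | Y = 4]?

4

P(Y = 4) = 2/23.
Summing X·P(X=x,Y=y) over the conditioning event gives 8/23.
E[X | Y = 4] = (8/23) / (2/23) = 4.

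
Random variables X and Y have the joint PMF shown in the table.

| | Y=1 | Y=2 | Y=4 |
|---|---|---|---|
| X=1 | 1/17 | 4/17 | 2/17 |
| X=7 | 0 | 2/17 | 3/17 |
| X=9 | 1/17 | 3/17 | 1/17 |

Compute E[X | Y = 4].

16/3

P(Y = 4) = 6/17.
Σ X·P over the event = 1·(2/17) + 7·(3/17) + 9·(1/17) = 32/17.
E[X | Y = 4] = (32/17) / (6/17) = 16/3.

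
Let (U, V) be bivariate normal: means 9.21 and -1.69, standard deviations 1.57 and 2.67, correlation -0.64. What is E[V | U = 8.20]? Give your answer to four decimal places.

E[V | U=x] = μ_V + ρ(σ_V/σ_U)(x − μ_U) for jointly normal variables.
E[V | U=8.20] = -1.69 + (-0.64)·(2.67/1.57)·(8.20 − (9.21)) = -1.69 + (-1.0884)·(-1.01) = -0.5907.

-0.5907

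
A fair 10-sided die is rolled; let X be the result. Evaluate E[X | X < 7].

Given X < 7, X is equally likely to be any of {1, 2, 3, 4, 5, 6}.
E[X | X < 7] = (1 + 2 + 3 + 4 + 5 + 6) / 6 = 7/2.

7/2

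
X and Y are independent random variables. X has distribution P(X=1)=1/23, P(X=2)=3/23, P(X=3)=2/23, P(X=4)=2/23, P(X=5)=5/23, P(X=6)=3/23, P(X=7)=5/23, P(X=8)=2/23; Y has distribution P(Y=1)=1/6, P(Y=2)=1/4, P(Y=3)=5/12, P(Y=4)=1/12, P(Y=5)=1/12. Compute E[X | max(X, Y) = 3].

19/8

P(max(X, Y) = 3) = 10/69.
Summing X·P(x,y) over outcomes with max(X, Y) = 3 gives 95/276.
E[X | max(X, Y) = 3] = (95/276) / (10/69) = 19/8.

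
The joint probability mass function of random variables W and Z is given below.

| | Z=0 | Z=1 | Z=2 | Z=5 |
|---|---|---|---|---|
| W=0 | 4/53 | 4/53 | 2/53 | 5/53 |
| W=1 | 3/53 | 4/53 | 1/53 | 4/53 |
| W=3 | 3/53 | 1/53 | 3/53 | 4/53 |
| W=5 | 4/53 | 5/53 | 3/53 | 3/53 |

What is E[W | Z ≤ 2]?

P(Z ≤ 2) = 37/53.
Summing W·P(W=x,Z=y) over the conditioning event gives 89/53.
E[W | Z ≤ 2] = (89/53) / (37/53) = 89/37.

89/37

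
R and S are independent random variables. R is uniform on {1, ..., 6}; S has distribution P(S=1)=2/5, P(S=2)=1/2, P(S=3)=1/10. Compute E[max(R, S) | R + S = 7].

P(R + S = 7) = 1/6.
Summing max(R,S)·P(x,y) over outcomes with R + S = 7 gives 53/60.
E[max(R, S) | R + S = 7] = (53/60) / (1/6) = 53/10.

53/10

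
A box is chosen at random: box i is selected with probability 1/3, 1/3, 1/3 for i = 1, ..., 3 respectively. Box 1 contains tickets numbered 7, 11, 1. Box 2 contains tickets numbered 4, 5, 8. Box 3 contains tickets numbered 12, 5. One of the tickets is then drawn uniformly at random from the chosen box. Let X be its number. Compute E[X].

41/6

E[X | box 1] = (7+11+1)/3 = 19/3.
E[X | box 2] = (4+5+8)/3 = 17/3.
E[X | box 3] = (12+5)/2 = 17/2.
E[X] = (1/3)·(19/3) + (1/3)·(17/3) + (1/3)·(17/2) = 41/6.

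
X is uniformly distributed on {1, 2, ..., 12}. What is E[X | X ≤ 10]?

Given X ≤ 10, X is equally likely to be any of {1, 2, 3, 4, 5, 6, 7, 8, 9, 10}.
E[X | X ≤ 10] = (1 + 2 + 3 + 4 + 5 + 6 + 7 + 8 + 9 + 10) / 10 = 11/2.

11/2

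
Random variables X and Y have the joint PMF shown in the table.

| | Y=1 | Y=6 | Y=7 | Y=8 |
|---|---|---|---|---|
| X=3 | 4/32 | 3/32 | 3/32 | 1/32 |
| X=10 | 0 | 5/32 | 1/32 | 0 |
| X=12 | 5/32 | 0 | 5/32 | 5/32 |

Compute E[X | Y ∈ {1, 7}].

P(Y ∈ {1, 7}) = 9/16.
Σ X·P over the event = 3·(4/32) + 3·(3/32) + 10·(1/32) + 12·(5/32) + 12·(5/32) = 151/32.
E[X | Y ∈ {1, 7}] = (151/32) / (9/16) = 151/18.

151/18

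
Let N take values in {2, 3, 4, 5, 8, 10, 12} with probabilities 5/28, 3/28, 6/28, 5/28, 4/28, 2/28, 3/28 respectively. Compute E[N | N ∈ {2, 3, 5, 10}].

P(N ∈ {2, 3, 5, 10}) = 15/28.
Σ over the event: 2·5/28 + 3·3/28 + 5·5/28 + 10·1/14 = 16/7.
E[N | N ∈ {2, 3, 5, 10}] = (16/7) / (15/28) = 64/15.

64/15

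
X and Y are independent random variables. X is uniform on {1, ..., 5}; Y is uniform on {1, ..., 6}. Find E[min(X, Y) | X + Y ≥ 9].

25/6

P(X + Y ≥ 9) = 1/5.
Summing min(X,Y)·P(x,y) over outcomes with X + Y ≥ 9 gives 5/6.
E[min(X, Y) | X + Y ≥ 9] = (5/6) / (1/5) = 25/6.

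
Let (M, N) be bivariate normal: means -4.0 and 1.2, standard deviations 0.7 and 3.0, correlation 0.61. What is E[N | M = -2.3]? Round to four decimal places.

The regression of N on M has slope ρ·σ_N/σ_M and passes through (μ_M, μ_N).
E[N | M=-2.3] = 1.2 + (0.61)·(3.0/0.7)·(-2.3 − (-4.0)) = 1.2 + (2.6143)·(1.7) = 5.6443.

5.6443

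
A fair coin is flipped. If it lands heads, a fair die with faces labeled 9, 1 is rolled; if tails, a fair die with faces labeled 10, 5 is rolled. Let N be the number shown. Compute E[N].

E[N | heads] = (9+1)/2 = 5.
E[N | tails] = (10+5)/2 = 15/2.
E[N] = (1/2)·(5) + (1/2)·(15/2) = 25/4.

25/4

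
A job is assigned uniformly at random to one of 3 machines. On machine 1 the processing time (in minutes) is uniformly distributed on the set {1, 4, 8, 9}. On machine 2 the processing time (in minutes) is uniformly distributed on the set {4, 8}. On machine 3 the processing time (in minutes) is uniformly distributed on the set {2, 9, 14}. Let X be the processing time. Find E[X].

119/18

E[X | machine 1] = (1+4+8+9)/4 = 11/2.
E[X | machine 2] = (4+8)/2 = 6.
E[X | machine 3] = (2+9+14)/3 = 25/3.
By the law of total expectation,
E[X] = (1/3)·(11/2) + (1/3)·(6) + (1/3)·(25/3) = 119/18.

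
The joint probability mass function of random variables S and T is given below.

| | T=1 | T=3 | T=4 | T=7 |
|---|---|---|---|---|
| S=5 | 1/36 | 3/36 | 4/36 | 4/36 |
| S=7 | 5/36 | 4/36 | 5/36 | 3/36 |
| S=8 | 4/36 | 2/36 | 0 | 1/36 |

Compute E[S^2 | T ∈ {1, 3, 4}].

P(T ∈ {1, 3, 4}) = 7/9.
Σ S^2·P over the event = 25·(1/36) + 25·(3/36) + 25·(4/36) + 49·(5/36) + 49·(4/36) + 49·(5/36) + 64·(4/36) + 64·(2/36) = 635/18.
E[S^2 | T ∈ {1, 3, 4}] = (635/18) / (7/9) = 635/14.

635/14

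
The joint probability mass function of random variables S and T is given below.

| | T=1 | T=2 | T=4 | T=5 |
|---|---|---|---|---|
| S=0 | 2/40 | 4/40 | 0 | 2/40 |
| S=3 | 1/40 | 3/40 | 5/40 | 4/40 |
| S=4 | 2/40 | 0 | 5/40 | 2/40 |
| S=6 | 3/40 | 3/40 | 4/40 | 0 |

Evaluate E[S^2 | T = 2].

P(T = 2) = 1/4.
Σ S^2·P over the event = 0·(4/40) + 9·(3/40) + 36·(3/40) = 27/8.
E[S^2 | T = 2] = (27/8) / (1/4) = 27/2.

27/2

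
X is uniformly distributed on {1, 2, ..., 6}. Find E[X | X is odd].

3

Given X is odd, X is equally likely to be any of {1, 3, 5}.
E[X | X is odd] = (1 + 3 + 5) / 3 = 3.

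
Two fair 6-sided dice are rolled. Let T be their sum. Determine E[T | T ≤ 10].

P(T ≤ 10) = 11/12.
E[T | T ≤ 10] = (109/18) / (11/12) = 218/33.

218/33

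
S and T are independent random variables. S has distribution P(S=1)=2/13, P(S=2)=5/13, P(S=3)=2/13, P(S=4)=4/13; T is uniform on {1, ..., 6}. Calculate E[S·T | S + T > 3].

P(S + T > 3) = 23/26.
Summing ST·P(x,y) over outcomes with S + T > 3 gives 349/39.
E[S·T | S + T > 3] = (349/39) / (23/26) = 698/69.

698/69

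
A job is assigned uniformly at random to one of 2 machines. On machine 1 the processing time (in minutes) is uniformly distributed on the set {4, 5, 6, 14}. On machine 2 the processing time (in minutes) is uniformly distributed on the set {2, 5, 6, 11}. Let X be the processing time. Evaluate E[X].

53/8

E[X | machine 1] = (4+5+6+14)/4 = 29/4.
E[X | machine 2] = (2+5+6+11)/4 = 6.
By the law of total expectation,
E[X] = (1/2)·(29/4) + (1/2)·(6) = 53/8.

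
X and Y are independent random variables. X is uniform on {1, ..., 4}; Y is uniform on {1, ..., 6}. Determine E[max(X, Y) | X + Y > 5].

P(X + Y > 5) = 7/12.
Summing max(X,Y)·P(x,y) over outcomes with X + Y > 5 gives 67/24.
E[max(X, Y) | X + Y > 5] = (67/24) / (7/12) = 67/14.

67/14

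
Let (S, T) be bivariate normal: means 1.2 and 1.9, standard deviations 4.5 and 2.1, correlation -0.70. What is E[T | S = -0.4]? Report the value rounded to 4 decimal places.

For a bivariate normal, E[T | S=x] = μ_T + ρ·(σ_T/σ_S)·(x − μ_S).
E[T | S=-0.4] = 1.9 + (-0.70)·(2.1/4.5)·(-0.4 − (1.2)) = 1.9 + (-0.32667)·(-1.6) = 2.4227.

2.4227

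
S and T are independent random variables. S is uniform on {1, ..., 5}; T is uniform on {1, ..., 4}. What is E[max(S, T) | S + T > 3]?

P(S + T > 3) = 17/20.
Summing max(S,T)·P(x,y) over outcomes with S + T > 3 gives 13/4.
E[max(S, T) | S + T > 3] = (13/4) / (17/20) = 65/17.

65/17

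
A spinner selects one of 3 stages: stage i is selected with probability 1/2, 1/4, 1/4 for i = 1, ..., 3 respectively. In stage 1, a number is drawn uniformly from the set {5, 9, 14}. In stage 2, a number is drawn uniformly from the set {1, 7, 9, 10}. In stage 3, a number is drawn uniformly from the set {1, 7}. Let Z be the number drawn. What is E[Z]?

353/48

E[Z | stage 1] = (5+9+14)/3 = 28/3.
E[Z | stage 2] = (1+7+9+10)/4 = 27/4.
E[Z | stage 3] = (1+7)/2 = 4.
By the law of total expectation,
E[Z] = (1/2)·(28/3) + (1/4)·(27/4) + (1/4)·(4) = 353/48.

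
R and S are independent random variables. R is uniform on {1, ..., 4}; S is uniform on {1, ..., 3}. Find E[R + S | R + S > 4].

17/3

Outcomes with R + S > 4: (2,3), (3,2), (3,3), (4,1), (4,2), (4,3), each with probability 1/12.
E[R + S | R + S > 4] = (5 + 5 + 6 + 5 + 6 + 7) / 6 = 17/3.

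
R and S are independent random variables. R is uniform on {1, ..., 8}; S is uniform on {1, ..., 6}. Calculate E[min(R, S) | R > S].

77/27

P(R > S) = 9/16.
Summing min(R,S)·P(x,y) over outcomes with R > S gives 77/48.
E[min(R, S) | R > S] = (77/48) / (9/16) = 77/27.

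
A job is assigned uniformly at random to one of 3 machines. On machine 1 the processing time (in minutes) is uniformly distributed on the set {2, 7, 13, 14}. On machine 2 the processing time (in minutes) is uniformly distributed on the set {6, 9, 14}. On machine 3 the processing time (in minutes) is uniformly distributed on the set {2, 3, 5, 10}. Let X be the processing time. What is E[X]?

E[X | machine 1] = (2+7+13+14)/4 = 9.
E[X | machine 2] = (6+9+14)/3 = 29/3.
E[X | machine 3] = (2+3+5+10)/4 = 5.
E[X] = (1/3)·(9) + (1/3)·(29/3) + (1/3)·(5) = 71/9.

71/9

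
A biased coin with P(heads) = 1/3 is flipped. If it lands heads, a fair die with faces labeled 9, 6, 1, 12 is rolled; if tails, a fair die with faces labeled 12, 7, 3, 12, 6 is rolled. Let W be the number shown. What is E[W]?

23/3

E[W | heads] = (9+6+1+12)/4 = 7.
E[W | tails] = (12+7+3+12+6)/5 = 8.
E[W] = (1/3)·(7) + (2/3)·(8) = 23/3.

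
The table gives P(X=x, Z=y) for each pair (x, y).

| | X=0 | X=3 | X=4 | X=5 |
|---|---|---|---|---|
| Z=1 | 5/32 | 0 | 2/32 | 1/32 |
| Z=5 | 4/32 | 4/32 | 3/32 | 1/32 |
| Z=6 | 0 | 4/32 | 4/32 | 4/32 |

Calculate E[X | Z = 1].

P(Z = 1) = 1/4.
Summing X·P(X=x,Z=y) over the conditioning event gives 13/32.
E[X | Z = 1] = (13/32) / (1/4) = 13/8.

13/8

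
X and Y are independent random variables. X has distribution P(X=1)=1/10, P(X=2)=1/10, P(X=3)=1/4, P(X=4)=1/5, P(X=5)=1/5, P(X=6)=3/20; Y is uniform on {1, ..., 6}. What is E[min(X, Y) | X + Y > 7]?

42/11

P(X + Y > 7) = 11/24.
Summing min(X,Y)·P(x,y) over outcomes with X + Y > 7 gives 7/4.
E[min(X, Y) | X + Y > 7] = (7/4) / (11/24) = 42/11.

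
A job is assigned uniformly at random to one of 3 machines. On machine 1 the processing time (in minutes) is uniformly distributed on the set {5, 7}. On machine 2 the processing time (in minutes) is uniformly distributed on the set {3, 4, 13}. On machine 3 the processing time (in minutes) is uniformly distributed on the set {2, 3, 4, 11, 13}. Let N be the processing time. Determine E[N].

E[N | machine 1] = (5+7)/2 = 6.
E[N | machine 2] = (3+4+13)/3 = 20/3.
E[N | machine 3] = (2+3+4+11+13)/5 = 33/5.
E[N] = (1/3)·(6) + (1/3)·(20/3) + (1/3)·(33/5) = 289/45.

289/45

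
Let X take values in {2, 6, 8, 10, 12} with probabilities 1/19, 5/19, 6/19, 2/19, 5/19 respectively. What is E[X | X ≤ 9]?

P(X ≤ 9) = 12/19.
Σ over the event: 2·1/19 + 6·5/19 + 8·6/19 = 80/19.
E[X | X ≤ 9] = (80/19) / (12/19) = 20/3.

20/3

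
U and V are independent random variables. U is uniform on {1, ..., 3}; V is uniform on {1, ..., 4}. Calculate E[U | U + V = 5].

2

Outcomes with U + V = 5: (1,4), (2,3), (3,2), each with probability 1/12.
E[U | U + V = 5] = (1 + 2 + 3) / 3 = 2.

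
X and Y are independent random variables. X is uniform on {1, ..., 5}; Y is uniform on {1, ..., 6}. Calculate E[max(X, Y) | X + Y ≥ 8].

Outcomes with X + Y ≥ 8: (2,6), (3,5), (3,6), (4,4), (4,5), (4,6), (5,3), (5,4), (5,5), (5,6), each with probability 1/30.
E[max(X, Y) | X + Y ≥ 8] = (6 + 5 + 6 + 4 + 5 + 6 + 5 + 5 + 5 + 6) / 10 = 53/10.

53/10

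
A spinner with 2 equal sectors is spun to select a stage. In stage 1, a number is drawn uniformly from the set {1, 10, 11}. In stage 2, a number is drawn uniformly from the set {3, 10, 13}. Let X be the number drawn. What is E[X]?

8

E[X | stage 1] = (1+10+11)/3 = 22/3.
E[X | stage 2] = (3+10+13)/3 = 26/3.
E[X] = (1/2)·(22/3) + (1/2)·(26/3) = 8.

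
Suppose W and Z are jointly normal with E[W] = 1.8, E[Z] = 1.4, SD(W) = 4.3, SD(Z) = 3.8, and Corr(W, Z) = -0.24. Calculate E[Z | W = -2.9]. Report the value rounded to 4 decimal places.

For a bivariate normal, E[Z | W=x] = μ_Z + ρ·(σ_Z/σ_W)·(x − μ_W).
E[Z | W=-2.9] = 1.4 + (-0.24)·(3.8/4.3)·(-2.9 − (1.8)) = 1.4 + (-0.21209)·(-4.7) = 2.3968.

2.3968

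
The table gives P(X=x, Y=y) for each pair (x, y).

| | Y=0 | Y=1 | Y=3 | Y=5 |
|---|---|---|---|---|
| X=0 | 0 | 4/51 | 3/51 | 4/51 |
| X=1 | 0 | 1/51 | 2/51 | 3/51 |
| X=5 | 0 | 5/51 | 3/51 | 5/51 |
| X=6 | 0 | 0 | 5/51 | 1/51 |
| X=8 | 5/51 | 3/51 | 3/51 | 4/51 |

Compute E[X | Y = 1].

50/13

P(Y = 1) = 13/51.
Σ X·P over the event = 0·(4/51) + 1·(1/51) + 5·(5/51) + 8·(3/51) = 50/51.
E[X | Y = 1] = (50/51) / (13/51) = 50/13.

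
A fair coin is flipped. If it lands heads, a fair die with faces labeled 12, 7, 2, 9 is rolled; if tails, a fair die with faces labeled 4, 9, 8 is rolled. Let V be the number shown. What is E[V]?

29/4

E[V | heads] = (12+7+2+9)/4 = 15/2.
E[V | tails] = (4+9+8)/3 = 7.
E[V] = (1/2)·(15/2) + (1/2)·(7) = 29/4.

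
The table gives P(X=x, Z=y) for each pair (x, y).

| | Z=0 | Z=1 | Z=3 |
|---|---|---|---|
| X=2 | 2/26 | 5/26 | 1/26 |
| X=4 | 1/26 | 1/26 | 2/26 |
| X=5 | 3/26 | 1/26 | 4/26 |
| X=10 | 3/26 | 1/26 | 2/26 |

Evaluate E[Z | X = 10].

P(X = 10) = 3/13.
Σ Z·P over the event = 0·(3/26) + 1·(1/26) + 3·(2/26) = 7/26.
E[Z | X = 10] = (7/26) / (3/13) = 7/6.

7/6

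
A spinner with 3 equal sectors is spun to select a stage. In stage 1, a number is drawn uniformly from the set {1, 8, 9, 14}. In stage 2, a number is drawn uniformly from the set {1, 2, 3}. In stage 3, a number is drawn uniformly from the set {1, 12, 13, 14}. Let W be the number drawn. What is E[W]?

E[W | stage 1] = (1+8+9+14)/4 = 8.
E[W | stage 2] = (1+2+3)/3 = 2.
E[W | stage 3] = (1+12+13+14)/4 = 10.
E[W] = (1/3)·(8) + (1/3)·(2) + (1/3)·(10) = 20/3.

20/3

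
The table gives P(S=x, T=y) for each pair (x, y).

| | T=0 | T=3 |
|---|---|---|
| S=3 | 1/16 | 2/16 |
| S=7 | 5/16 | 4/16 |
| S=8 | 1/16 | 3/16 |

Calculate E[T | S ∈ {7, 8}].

P(S ∈ {7, 8}) = 13/16.
Σ T·P over the event = 0·(5/16) + 3·(4/16) + 0·(1/16) + 3·(3/16) = 21/16.
E[T | S ∈ {7, 8}] = (21/16) / (13/16) = 21/13.

21/13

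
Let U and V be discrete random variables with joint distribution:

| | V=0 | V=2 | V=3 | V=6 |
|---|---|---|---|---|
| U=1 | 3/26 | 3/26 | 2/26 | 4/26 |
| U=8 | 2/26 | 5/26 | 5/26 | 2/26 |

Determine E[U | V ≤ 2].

P(V ≤ 2) = 1/2.
Σ U·P over the event = 1·(3/26) + 1·(3/26) + 8·(2/26) + 8·(5/26) = 31/13.
E[U | V ≤ 2] = (31/13) / (1/2) = 62/13.

62/13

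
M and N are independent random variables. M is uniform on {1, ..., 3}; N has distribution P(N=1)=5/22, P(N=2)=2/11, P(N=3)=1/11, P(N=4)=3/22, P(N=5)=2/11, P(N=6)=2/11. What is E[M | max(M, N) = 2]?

P(max(M, N) = 2) = 13/66.
Summing M·P(x,y) over outcomes with max(M, N) = 2 gives 1/3.
E[M | max(M, N) = 2] = (1/3) / (13/66) = 22/13.

22/13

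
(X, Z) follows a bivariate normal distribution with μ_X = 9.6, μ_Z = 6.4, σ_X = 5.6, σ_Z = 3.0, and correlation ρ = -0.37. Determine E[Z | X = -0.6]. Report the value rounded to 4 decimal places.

8.4218

E[Z | X=x] = μ_Z + ρ(σ_Z/σ_X)(x − μ_X) for jointly normal variables.
E[Z | X=-0.6] = 6.4 + (-0.37)·(3.0/5.6)·(-0.6 − (9.6)) = 6.4 + (-0.198214)·(-10.2) = 8.4218.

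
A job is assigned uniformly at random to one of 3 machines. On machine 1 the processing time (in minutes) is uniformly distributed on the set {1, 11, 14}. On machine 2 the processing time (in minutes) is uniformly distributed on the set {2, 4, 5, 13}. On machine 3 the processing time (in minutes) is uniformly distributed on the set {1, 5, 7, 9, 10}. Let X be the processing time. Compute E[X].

316/45

E[X | machine 1] = (1+11+14)/3 = 26/3.
E[X | machine 2] = (2+4+5+13)/4 = 6.
E[X | machine 3] = (1+5+7+9+10)/5 = 32/5.
By the law of total expectation,
E[X] = (1/3)·(26/3) + (1/3)·(6) + (1/3)·(32/5) = 316/45.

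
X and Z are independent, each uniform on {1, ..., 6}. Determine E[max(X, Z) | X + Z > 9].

Outcomes with X + Z > 9: (4,6), (5,5), (5,6), (6,4), (6,5), (6,6), each with probability 1/36.
E[max(X, Z) | X + Z > 9] = (6 + 5 + 6 + 6 + 6 + 6) / 6 = 35/6.

35/6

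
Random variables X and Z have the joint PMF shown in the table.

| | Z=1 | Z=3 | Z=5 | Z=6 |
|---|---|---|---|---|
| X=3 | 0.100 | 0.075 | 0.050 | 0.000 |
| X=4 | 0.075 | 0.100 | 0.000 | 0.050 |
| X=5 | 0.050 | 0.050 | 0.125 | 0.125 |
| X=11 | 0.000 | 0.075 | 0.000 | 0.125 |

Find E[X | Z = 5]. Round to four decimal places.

P(Z = 5) = 0.175.
Σ X·P over the event = 3·(0.050) + 5·(0.125) = 0.775.
E[X | Z = 5] = (0.775) / (0.175) = 4.4286.

4.4286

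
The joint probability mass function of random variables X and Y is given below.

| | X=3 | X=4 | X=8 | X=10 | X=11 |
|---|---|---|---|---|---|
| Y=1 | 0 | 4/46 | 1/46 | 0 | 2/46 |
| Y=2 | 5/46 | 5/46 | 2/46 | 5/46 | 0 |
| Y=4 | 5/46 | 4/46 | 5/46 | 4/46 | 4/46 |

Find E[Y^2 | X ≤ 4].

188/23

P(X ≤ 4) = 1/2.
Summing Y^2·P(X=x,Y=y) over the conditioning event gives 94/23.
E[Y^2 | X ≤ 4] = (94/23) / (1/2) = 188/23.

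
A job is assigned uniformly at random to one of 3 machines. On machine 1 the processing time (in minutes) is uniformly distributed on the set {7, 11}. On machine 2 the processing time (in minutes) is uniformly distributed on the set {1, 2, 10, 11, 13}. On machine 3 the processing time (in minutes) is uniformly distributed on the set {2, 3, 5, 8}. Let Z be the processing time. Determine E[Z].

209/30

E[Z | machine 1] = (7+11)/2 = 9.
E[Z | machine 2] = (1+2+10+11+13)/5 = 37/5.
E[Z | machine 3] = (2+3+5+8)/4 = 9/2.
E[Z] = (1/3)·(9) + (1/3)·(37/5) + (1/3)·(9/2) = 209/30.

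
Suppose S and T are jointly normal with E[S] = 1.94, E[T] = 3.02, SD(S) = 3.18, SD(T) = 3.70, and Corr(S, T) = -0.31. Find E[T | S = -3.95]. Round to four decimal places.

For a bivariate normal, E[T | S=x] = μ_T + ρ·(σ_T/σ_S)·(x − μ_S).
E[T | S=-3.95] = 3.02 + (-0.31)·(3.70/3.18)·(-3.95 − (1.94)) = 3.02 + (-0.36069)·(-5.89) = 5.1445.

5.1445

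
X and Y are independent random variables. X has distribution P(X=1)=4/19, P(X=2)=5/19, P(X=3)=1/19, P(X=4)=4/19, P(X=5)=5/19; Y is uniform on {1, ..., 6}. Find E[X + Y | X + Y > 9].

P(X + Y > 9) = 7/57.
Summing (X+Y)·P(x,y) over outcomes with X + Y > 9 gives 145/114.
E[X + Y | X + Y > 9] = (145/114) / (7/57) = 145/14.

145/14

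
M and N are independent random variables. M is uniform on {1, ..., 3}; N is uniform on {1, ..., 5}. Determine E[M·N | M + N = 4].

10/3

Outcomes with M + N = 4: (1,3), (2,2), (3,1), each with probability 1/15.
E[M·N | M + N = 4] = (3 + 4 + 3) / 3 = 10/3.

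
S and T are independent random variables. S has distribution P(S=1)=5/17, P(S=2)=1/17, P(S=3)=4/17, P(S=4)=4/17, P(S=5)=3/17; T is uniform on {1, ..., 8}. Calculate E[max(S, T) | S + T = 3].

2

P(S + T = 3) = 3/68.
Summing max(S,T)·P(x,y) over outcomes with S + T = 3 gives 3/34.
E[max(S, T) | S + T = 3] = (3/34) / (3/68) = 2.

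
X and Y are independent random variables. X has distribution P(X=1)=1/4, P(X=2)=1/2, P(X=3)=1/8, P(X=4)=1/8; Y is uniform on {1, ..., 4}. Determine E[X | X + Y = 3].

P(X + Y = 3) = 3/16.
Summing X·P(x,y) over outcomes with X + Y = 3 gives 5/16.
E[X | X + Y = 3] = (5/16) / (3/16) = 5/3.

5/3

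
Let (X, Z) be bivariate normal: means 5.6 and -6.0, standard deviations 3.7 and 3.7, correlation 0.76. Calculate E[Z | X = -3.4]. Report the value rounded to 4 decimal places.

E[Z | X=x] = μ_Z + ρ(σ_Z/σ_X)(x − μ_X) for jointly normal variables.
E[Z | X=-3.4] = -6.0 + (0.76)·(3.7/3.7)·(-3.4 − (5.6)) = -6.0 + (0.76)·(-9) = -12.8400.

-12.8400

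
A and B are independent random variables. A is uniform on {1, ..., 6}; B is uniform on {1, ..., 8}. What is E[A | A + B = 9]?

7/2

Outcomes with A + B = 9: (1,8), (2,7), (3,6), (4,5), (5,4), (6,3), each with probability 1/48.
E[A | A + B = 9] = (1 + 2 + 3 + 4 + 5 + 6) / 6 = 7/2.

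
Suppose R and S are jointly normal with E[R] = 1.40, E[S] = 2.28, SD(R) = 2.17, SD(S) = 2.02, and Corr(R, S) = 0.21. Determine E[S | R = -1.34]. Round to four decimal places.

For a bivariate normal, E[S | R=x] = μ_S + ρ·(σ_S/σ_R)·(x − μ_R).
E[S | R=-1.34] = 2.28 + (0.21)·(2.02/2.17)·(-1.34 − (1.40)) = 2.28 + (0.19548)·(-2.74) = 1.7444.

1.7444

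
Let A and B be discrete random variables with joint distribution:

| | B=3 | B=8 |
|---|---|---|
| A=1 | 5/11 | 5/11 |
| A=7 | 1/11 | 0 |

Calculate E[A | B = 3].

2

P(B = 3) = 6/11.
Σ A·P over the event = 1·(5/11) + 7·(1/11) = 12/11.
E[A | B = 3] = (12/11) / (6/11) = 2.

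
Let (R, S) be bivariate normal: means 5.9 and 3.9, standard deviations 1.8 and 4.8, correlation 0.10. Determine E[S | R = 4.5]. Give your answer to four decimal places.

For a bivariate normal, E[S | R=x] = μ_S + ρ·(σ_S/σ_R)·(x − μ_R).
E[S | R=4.5] = 3.9 + (0.10)·(4.8/1.8)·(4.5 − (5.9)) = 3.9 + (0.26667)·(-1.4) = 3.5267.

3.5267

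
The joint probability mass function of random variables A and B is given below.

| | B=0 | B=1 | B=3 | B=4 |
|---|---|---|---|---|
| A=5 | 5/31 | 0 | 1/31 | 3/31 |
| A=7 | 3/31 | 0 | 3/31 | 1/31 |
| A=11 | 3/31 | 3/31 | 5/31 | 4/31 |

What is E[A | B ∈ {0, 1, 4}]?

89/11

P(B ∈ {0, 1, 4}) = 22/31.
Summing A·P(A=x,B=y) over the conditioning event gives 178/31.
E[A | B ∈ {0, 1, 4}] = (178/31) / (22/31) = 89/11.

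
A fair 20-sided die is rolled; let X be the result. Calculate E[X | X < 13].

13/2

Given X < 13, X is equally likely to be any of {1, 2, 3, 4, 5, 6, 7, 8, 9, 10, 11, 12}.
E[X | X < 13] = (1 + 2 + 3 + 4 + 5 + 6 + 7 + 8 + 9 + 10 + 11 + 12) / 12 = 13/2.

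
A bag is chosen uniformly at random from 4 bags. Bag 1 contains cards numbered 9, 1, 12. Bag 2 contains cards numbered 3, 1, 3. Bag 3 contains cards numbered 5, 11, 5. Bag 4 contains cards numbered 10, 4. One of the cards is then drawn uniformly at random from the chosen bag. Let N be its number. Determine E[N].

71/12

E[N | bag 1] = (9+1+12)/3 = 22/3.
E[N | bag 2] = (3+1+3)/3 = 7/3.
E[N | bag 3] = (5+11+5)/3 = 7.
E[N | bag 4] = (10+4)/2 = 7.
By the law of total expectation,
E[N] = (1/4)·(22/3) + (1/4)·(7/3) + (1/4)·(7) + (1/4)·(7) = 71/12.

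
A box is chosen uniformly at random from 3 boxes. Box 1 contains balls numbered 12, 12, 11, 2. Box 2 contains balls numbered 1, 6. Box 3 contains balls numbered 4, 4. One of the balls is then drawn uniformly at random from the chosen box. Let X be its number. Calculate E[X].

E[X | box 1] = (12+12+11+2)/4 = 37/4.
E[X | box 2] = (1+6)/2 = 7/2.
E[X | box 3] = (4+4)/2 = 4.
E[X] = (1/3)·(37/4) + (1/3)·(7/2) + (1/3)·(4) = 67/12.

67/12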